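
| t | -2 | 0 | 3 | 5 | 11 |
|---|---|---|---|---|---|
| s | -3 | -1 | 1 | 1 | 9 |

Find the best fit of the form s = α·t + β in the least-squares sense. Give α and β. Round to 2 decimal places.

α = 0.88, β = -1.60

From the data, Σt·t = 159, Σt = 17, Σ1 = 5.
And Σt·s = 113, Σs = 7.
Δ = 159·5 − 17² = 506.
α = (113·5 − 17·7)/506 = 223/253; β = (159·7 − 17·113)/506 = -404/253.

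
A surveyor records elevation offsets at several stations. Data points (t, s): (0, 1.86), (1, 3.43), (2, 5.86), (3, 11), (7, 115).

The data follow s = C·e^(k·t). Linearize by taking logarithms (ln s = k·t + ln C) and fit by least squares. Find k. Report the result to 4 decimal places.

k = 0.5887

Linearized form: ln s = k·t + ln C. From the 5 transformed points,
Σt = 13.0000, Σ(t)² = 63.0000, Σln s = 10.7641, Σt·ln s = 45.1771.
Equations: 63.0000·k + 13.0000·ln C = 45.1771;  13.0000·k + 5·ln C = 10.7641.
Δ = 63.0000·5 − (13.0000)² = 146.0000; k = (45.1771·5 − 13.0000·10.7641)/146.0000 = 0.58871, ln C = (63.0000·10.7641 − 13.0000·45.1771)/146.0000 = 0.62217.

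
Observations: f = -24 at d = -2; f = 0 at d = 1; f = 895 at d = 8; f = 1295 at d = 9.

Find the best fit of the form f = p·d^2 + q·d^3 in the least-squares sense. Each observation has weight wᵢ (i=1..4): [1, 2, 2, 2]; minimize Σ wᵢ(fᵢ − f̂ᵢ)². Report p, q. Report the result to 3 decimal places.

Normal-equation sums: Σwᵢ·d^2·d^2 = 21332, Σwᵢ·d^2·d^3 = 183604, Σwᵢ·d^3·d^3 = 1587236.
For MᵀWf: Σwᵢ·d^2·f = 324254, Σwᵢ·d^3·f = 2804782.
det = 21332·1587236 − 183604² = 148489536.
p = (324254·1587236 − 183604·2804782)/148489536 = -76619/37726; q = (21332·2804782 − 183604·324254)/148489536 = 37764/18863.

p = -2.031, q = 2.002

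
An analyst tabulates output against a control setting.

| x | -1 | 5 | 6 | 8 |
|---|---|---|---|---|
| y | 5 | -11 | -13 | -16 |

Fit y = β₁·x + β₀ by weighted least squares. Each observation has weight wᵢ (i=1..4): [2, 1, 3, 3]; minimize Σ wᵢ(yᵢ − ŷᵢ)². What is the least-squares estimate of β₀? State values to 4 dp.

β₀ = 2.1340

From the data, Σwᵢ·x·x = 327, Σwᵢ·x = 45, Σwᵢ·1 = 9.
Right-hand side: Σwᵢ·x·y = -683, Σwᵢ·y = -88.
Normal equations: [[327, 45]; [45, 9]]·[β₁, β₀]ᵀ = [-683, -88]ᵀ.
Eliminating β₀: 9·(row 1) − 45·(row 2) gives 918·β₁ = 9·(-683) − 45·(-88) = -2187, so β₁ = -81/34.
Then β₀ = ((-88) − 45·(-81/34))/9 = 653/306.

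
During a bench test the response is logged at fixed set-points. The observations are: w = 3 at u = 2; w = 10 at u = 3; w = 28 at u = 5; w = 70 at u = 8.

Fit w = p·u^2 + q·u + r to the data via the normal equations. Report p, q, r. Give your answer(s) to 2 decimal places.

The normal system AᵀA·[p, q, r]ᵀ = Aᵀw is [[4818, 672, 102]; [672, 102, 18]; [102, 18, 4]]·[p, q, r]ᵀ = [5282, 736, 111]ᵀ.
Inverting the 3×3 Gram matrix, [p, q, r]ᵀ = [41/44, 239/132, -183/44]ᵀ.

p = 0.93, q = 1.81, r = -4.16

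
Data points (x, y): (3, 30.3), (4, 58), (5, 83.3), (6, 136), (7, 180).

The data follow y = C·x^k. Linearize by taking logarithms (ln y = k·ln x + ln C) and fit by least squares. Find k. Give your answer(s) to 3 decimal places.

k = 2.101

Taking logs, ln y = k·ln x + ln C, so regress ln y on ln x.
Σln x = 7.8320, Σ(ln x)² = 12.7160, Σln y = 21.9997, Σln x·ln y = 35.4015.
Equations: 12.7160·k + 7.8320·ln C = 35.4015;  7.8320·k + 5·ln C = 21.9997.
Slope k = (n·Σln x·ln y − Σln x·Σln y)/(n·Σ(ln x)² − (Σln x)²) = (5·35.4015 − 7.8320·21.9997)/2.2397 = 2.10113; ln C = (Σln y − k·Σln x)/n = 1.10871.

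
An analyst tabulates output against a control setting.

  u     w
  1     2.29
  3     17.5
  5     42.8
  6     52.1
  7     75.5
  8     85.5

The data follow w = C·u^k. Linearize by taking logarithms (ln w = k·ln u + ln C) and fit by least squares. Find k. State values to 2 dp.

Taking logs, ln w = k·ln u + ln C, so regress ln w on ln u.
XᵀX = [[15.1183, 8.5252]; [8.5252, 6]], rhs = [33.9383, 20.1731]ᵀ  (here Σln u = 8.5252, Σ(ln u)² = 15.1183, Σln w = 20.1731, Σln u·ln w = 33.9383).
Slope k = (n·Σln u·ln w − Σln u·Σln w)/(n·Σ(ln u)² − (Σln u)²) = (6·33.9383 − 8.5252·20.1731)/18.0313 = 1.75532; ln C = (Σln w − k·Σln u)/n = 0.86812.

k = 1.76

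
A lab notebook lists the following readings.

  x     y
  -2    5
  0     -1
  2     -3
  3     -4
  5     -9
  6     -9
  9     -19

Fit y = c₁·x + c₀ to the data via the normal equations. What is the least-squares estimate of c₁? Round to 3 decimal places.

The normal equations are: 159·c₁ + 23·c₀ = -298;  23·c₁ + 7·c₀ = -40.
det = 159·7 − 23² = 584.
c₁ = ((-298)·7 − 23·(-40))/584 = -583/292; c₀ = (159·(-40) − 23·(-298))/584 = 247/292.

c₁ = -1.997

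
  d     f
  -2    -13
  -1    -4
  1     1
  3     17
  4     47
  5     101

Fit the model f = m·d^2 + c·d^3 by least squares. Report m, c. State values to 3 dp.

Normal-equation sums: Σd^2·d^2 = 980, Σd^2·d^3 = 4360, Σd^3·d^3 = 20516.
Moment sums: Σd^2·f = 3375, Σd^3·f = 16201.
Normal equations: [[980, 4360]; [4360, 20516]]·[m, c]ᵀ = [3375, 16201]ᵀ.
Δ = 980·20516 − 4360² = 1096080.
m = (3375·20516 − 4360·16201)/1096080 = -69743/54804; c = (980·16201 − 4360·3375)/1096080 = 58099/54804.

m = -1.273, c = 1.060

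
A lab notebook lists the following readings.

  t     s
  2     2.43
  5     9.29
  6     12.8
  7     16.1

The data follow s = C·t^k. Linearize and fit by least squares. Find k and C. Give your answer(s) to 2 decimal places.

With ln sᵢ as the transformed response and ln tᵢ as the regressor:
Σln t = 6.0403, Σ(ln t)² = 10.0677, Σln s = 8.4451, Σln t·ln s = 14.1781.
Equations: 10.0677·k + 6.0403·ln C = 14.1781;  6.0403·k + 4·ln C = 8.4451.
Solving (det = 3.7862): k = 1.50598, ln C = -0.16285, so C = exp(-0.16285) = 0.84972.

k = 1.51, C = 0.85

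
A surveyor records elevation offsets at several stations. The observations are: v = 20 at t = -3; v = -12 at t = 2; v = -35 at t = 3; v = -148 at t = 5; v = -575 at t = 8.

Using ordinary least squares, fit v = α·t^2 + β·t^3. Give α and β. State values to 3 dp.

The normal equations are: 4899·α + 35925·β = -40683;  35925·α + 279291·β = -314481.
(Σt^2·t^2 = 4899, Σt^2·t^3 = 35925, Σt^3·t^3 = 279291, Σt^2·v = -40683, Σt^3·v = -314481.)
det = 4899·279291 − 35925² = 77640984.
α = ((-40683)·279291 − 35925·(-314481))/77640984 = -1796273/2156694; β = (4899·(-314481) − 35925·(-40683))/77640984 = -2197379/2156694.

α = -0.833, β = -1.019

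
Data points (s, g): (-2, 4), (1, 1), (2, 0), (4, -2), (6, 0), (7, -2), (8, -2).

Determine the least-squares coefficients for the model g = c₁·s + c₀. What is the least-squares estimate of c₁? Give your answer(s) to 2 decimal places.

With design matrix X, XᵀX = [[174, 26]; [26, 7]] and Xᵀg = [-45, -1]ᵀ.
Eliminating c₀: 7·(row 1) − 26·(row 2) gives 542·c₁ = 7·(-45) − 26·(-1) = -289, so c₁ = -289/542.
Then c₀ = ((-1) − 26·(-289/542))/7 = 498/271.

c₁ = -0.53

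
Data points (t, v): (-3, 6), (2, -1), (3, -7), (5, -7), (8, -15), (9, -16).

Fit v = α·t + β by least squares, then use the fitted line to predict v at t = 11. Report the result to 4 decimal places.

v̂ = -19.7917

Normal-equation sums: Σt·t = 192, Σt = 24, Σ1 = 6.
For Aᵀv: Σt·v = -340, Σv = -40.
det = 192·6 − 24² = 576.
α = ((-340)·6 − 24·(-40))/576 = -15/8; β = (192·(-40) − 24·(-340))/576 = 5/6.
At t = 11: v̂ = (-15/8)·(11) + (5/6)·(1) = -475/24.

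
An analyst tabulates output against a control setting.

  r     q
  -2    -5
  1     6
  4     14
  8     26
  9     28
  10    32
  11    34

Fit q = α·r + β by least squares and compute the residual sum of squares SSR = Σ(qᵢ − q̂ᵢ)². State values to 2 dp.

SSR = 3.24

With design matrix X, XᵀX = [[387, 41]; [41, 7]] and Xᵀq = [1226, 135]ᵀ.
Eliminating β: 7·(row 1) − 41·(row 2) gives 1028·α = 7·1226 − 41·135 = 3047, so α = 3047/1028.
Then β = (135 − 41·(3047/1028))/7 = 1979/1028.
Residuals: -1025/1028, 571/514, 225/1028, 373/1028, -309/514, 447/1028, -136/257; SSR = 3329/1028.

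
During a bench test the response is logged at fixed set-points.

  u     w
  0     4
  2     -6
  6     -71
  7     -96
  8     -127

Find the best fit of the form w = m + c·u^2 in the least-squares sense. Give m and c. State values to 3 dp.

With design matrix A, AᵀA = [[5, 153]; [153, 7809]] and Aᵀw = [-296, -15412]ᵀ.
Eliminating c: 7809·(row 1) − 153·(row 2) gives 15636·m = 7809·(-296) − 153·(-15412) = 46572, so m = 3881/1303.
Then c = ((-15412) − 153·(3881/1303))/7809 = -7943/3909.

m = 2.979, c = -2.032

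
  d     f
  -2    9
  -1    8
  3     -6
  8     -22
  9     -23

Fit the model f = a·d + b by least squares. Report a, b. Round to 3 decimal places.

a = -3.077, b = 3.662

Normal-equation sums: Σd·d = 159, Σd = 17, Σ1 = 5.
For Mᵀf: Σd·f = -427, Σf = -34.
Eliminating b: 5·(row 1) − 17·(row 2) gives 506·a = 5·(-427) − 17·(-34) = -1557, so a = -1557/506.
Then b = ((-34) − 17·(-1557/506))/5 = 1853/506.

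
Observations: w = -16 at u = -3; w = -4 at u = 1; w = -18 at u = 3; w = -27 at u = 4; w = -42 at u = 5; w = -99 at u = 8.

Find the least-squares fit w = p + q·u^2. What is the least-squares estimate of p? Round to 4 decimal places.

From the data, Σ1 = 6, Σu^2 = 124, Σu^2·u^2 = 5140.
Right-hand side: Σw = -206, Σu^2·w = -8128.
Determinant 6·5140 − 124² = 15464.
p = ((-206)·5140 − 124·(-8128))/15464 = -6371/1933; q = (6·(-8128) − 124·(-206))/15464 = -2903/1933.

p = -3.2959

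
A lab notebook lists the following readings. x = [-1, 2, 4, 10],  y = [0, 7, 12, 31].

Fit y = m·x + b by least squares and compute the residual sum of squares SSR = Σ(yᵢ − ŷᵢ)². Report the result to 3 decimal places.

Normal-equation sums: Σx·x = 121, Σx = 15, Σ1 = 4.
Moment sums: Σx·y = 372, Σy = 50.
Determinant 121·4 − 15² = 259.
m = (372·4 − 15·50)/259 = 738/259; b = (121·50 − 15·372)/259 = 470/259.
Residuals: 268/259, -19/37, -314/259, 179/259; SSR = 850/259.

SSR = 3.282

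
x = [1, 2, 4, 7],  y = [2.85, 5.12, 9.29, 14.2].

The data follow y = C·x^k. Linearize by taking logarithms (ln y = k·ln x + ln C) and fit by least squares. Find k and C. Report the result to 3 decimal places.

k = 0.830, C = 2.873

Let Y = ln y. Fitting Y = k·ln x + ln C by least squares:
AᵀA = [[6.1888, 4.0254]; [4.0254, 4]], rhs = [9.3850, 7.5627]ᵀ  (here Σln x = 4.0254, Σ(ln x)² = 6.1888, Σln y = 7.5627, Σln x·ln y = 9.3850).
Slope k = (n·Σln x·ln y − Σln x·Σln y)/(n·Σ(ln x)² − (Σln x)²) = (4·9.3850 − 4.0254·7.5627)/8.5519 = 0.82993; ln C = (Σln y − k·Σln x)/n = 1.05547, so C = exp(1.05547) = 2.87333.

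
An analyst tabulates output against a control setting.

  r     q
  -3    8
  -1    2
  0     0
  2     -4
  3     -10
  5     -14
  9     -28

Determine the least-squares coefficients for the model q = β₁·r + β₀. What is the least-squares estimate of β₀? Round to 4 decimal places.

With design matrix X, XᵀX = [[129, 15]; [15, 7]] and Xᵀq = [-386, -46]ᵀ.
det = 129·7 − 15² = 678.
β₁ = ((-386)·7 − 15·(-46))/678 = -1006/339; β₀ = (129·(-46) − 15·(-386))/678 = -24/113.

β₀ = -0.2124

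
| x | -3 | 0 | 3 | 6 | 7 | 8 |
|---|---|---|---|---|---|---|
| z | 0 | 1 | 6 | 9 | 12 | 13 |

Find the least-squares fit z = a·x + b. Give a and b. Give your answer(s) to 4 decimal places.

Entries of MᵀM: Σx·x = 167, Σx = 21, Σ1 = 6.
And Σx·z = 260, Σz = 41.
So MᵀM·[a, b]ᵀ = Mᵀz: [[167, 21]; [21, 6]]·[a, b]ᵀ = [260, 41]ᵀ.
Eliminating b: 6·(row 1) − 21·(row 2) gives 561·a = 6·260 − 21·41 = 699, so a = 233/187.
Then b = (41 − 21·(233/187))/6 = 1387/561.

a = 1.2460, b = 2.4724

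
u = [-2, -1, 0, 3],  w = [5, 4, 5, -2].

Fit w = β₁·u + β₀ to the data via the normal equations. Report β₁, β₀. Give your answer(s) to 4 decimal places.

Forming XᵀX = [[14, 0]; [0, 4]] and Xᵀw = [-20, 12]ᵀ gives XᵀX·[β₁, β₀]ᵀ = Xᵀw.
Δ = 14·4 − 0² = 56.
β₁ = ((-20)·4 − 0·12)/56 = -10/7; β₀ = (14·12 − 0·(-20))/56 = 3.

β₁ = -1.4286, β₀ = 3.0000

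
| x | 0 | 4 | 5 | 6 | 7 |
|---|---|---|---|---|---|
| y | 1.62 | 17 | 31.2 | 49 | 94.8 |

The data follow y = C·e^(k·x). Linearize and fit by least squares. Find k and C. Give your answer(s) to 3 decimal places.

k = 0.578, C = 1.645

Linearized form: ln y = k·x + ln C. From the 5 transformed points,
Over the data: Σx = 22.0000, Σ(x)² = 126.0000, Σln y = 15.1996, Σx·ln y = 83.7483.
Normal system: [[126.0000, 22.0000]; [22.0000, 5]]·[k, ln C]ᵀ = [83.7483, 15.1996]ᵀ.
Slope k = (n·Σx·ln y − Σx·Σln y)/(n·Σ(x)² − (Σx)²) = (5·83.7483 − 22.0000·15.1996)/146.0000 = 0.57773; ln C = (Σln y − k·Σx)/n = 0.49790, so C = exp(0.49790) = 1.64527.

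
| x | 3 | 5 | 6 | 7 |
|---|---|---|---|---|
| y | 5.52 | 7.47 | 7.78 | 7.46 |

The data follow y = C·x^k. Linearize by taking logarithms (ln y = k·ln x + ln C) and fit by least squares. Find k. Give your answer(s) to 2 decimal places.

k = 0.40

With ln yᵢ as the transformed response and ln xᵢ as the regressor:
Over the data: Σln x = 6.4457, Σ(ln x)² = 10.7942, Σln y = 7.7804, Σln x·ln y = 12.6996.
Normal system: [[10.7942, 6.4457]; [6.4457, 4]]·[k, ln C]ᵀ = [12.6996, 7.7804]ᵀ.
Solving (det = 1.6295): k = 0.39771, ln C = 1.30421.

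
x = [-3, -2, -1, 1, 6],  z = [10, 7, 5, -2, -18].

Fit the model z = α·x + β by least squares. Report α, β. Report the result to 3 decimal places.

With design matrix A, AᵀA = [[51, 1]; [1, 5]] and Aᵀz = [-159, 2]ᵀ.
Determinant 51·5 − 1² = 254.
α = ((-159)·5 − 1·2)/254 = -797/254; β = (51·2 − 1·(-159))/254 = 261/254.

α = -3.138, β = 1.028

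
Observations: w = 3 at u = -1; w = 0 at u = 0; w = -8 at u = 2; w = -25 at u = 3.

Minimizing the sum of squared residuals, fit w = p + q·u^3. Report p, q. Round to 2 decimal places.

p = 0.70, q = -0.96

Normal-equation sums: Σ1 = 4, Σu^3 = 34, Σu^3·u^3 = 794.
For Xᵀw: Σw = -30, Σu^3·w = -742.
Normal equations: [[4, 34]; [34, 794]]·[p, q]ᵀ = [-30, -742]ᵀ.
Δ = 4·794 − 34² = 2020.
p = ((-30)·794 − 34·(-742))/2020 = 352/505; q = (4·(-742) − 34·(-30))/2020 = -487/505.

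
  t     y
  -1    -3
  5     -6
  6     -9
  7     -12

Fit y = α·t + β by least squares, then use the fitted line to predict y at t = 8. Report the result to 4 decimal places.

ŷ = -11.1290

MᵀM·[α, β]ᵀ = Mᵀy reads: 111·α + 17·β = -165;  17·α + 4·β = -30.
Δ = 111·4 − 17² = 155.
α = ((-165)·4 − 17·(-30))/155 = -30/31; β = (111·(-30) − 17·(-165))/155 = -105/31.
At t = 8: ŷ = (-30/31)·(8) + (-105/31)·(1) = -345/31.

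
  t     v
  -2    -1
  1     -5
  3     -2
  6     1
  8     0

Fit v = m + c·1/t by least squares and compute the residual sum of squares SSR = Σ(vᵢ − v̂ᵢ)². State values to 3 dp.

From the data, Σ1 = 5, Σ1/t = 9/8, Σ1/t·1/t = 809/576.
And Σv = -7, Σ1/t·v = -5.
Eliminating c: (809/576)·(row 1) − (9/8)·(row 2) gives (829/144)·m = (809/576)·(-7) − (9/8)·(-5) = -2423/576, so m = -2423/3316.
Then c = ((-5) − (9/8)·(-2423/3316))/(809/576) = -2466/829.
Residuals: -5825/3316, -4293/3316, -921/3316, 7383/3316, 914/829; SSR = 36515/3316.

SSR = 11.012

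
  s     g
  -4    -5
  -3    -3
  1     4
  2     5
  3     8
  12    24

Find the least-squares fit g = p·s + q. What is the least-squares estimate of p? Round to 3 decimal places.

p = 1.809

Sums needed: Σs·s = 183, Σs = 11, Σ1 = 6.
Moment sums: Σs·g = 355, Σg = 33.
So XᵀX·[p, q]ᵀ = Xᵀg: [[183, 11]; [11, 6]]·[p, q]ᵀ = [355, 33]ᵀ.
Δ = 183·6 − 11² = 977.
p = (355·6 − 11·33)/977 = 1767/977; q = (183·33 − 11·355)/977 = 2134/977.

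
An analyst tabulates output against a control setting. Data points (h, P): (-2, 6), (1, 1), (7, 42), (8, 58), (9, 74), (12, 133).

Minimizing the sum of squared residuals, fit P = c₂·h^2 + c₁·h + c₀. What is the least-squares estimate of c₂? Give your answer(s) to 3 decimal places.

Normal-equation sums: Σh^2·h^2 = 33811, Σh^2·h = 3305, Σh^2 = 343, Σh·h = 343, Σh = 35, Σ1 = 6.
Moment sums: Σh^2·P = 30941, Σh·P = 3009, ΣP = 314.
So AᵀA·[c₂, c₁, c₀]ᵀ = AᵀP: [[33811, 3305, 343]; [3305, 343, 35]; [343, 35, 6]]·[c₂, c₁, c₀]ᵀ = [30941, 3009, 314]ᵀ.
Solving the 3×3 system (Gaussian elimination) gives c₂ = 100537/101616, c₁ = -82697/101616, c₀ = 8823/16936.

c₂ = 0.989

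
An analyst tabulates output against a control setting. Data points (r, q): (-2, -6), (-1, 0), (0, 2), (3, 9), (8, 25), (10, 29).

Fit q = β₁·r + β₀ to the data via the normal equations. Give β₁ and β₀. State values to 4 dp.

Normal-equation sums: Σr·r = 178, Σr = 18, Σ1 = 6.
Right-hand side: Σr·q = 529, Σq = 59.
So AᵀA·[β₁, β₀]ᵀ = Aᵀq: [[178, 18]; [18, 6]]·[β₁, β₀]ᵀ = [529, 59]ᵀ.
Determinant 178·6 − 18² = 744.
β₁ = (529·6 − 18·59)/744 = 88/31; β₀ = (178·59 − 18·529)/744 = 245/186.

β₁ = 2.8387, β₀ = 1.3172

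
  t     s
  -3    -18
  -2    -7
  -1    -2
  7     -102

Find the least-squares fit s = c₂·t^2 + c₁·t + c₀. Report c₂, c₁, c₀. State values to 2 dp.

c₂ = -2.06, c₁ = -0.20, c₀ = 0.21

The normal equations are: 2499·c₂ + 307·c₁ + 63·c₀ = -5190;  307·c₂ + 63·c₁ + 1·c₀ = -644;  63·c₂ + 1·c₁ + 4·c₀ = -129.
Row-reducing yields c₂ = -10004/4861, c₁ = -957/4861, c₀ = 1035/4861.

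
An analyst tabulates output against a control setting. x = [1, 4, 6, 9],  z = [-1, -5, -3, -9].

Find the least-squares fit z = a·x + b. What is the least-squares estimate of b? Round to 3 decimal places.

Entries of MᵀM: Σx·x = 134, Σx = 20, Σ1 = 4.
Right-hand side: Σx·z = -120, Σz = -18.
Determinant 134·4 − 20² = 136.
a = ((-120)·4 − 20·(-18))/136 = -15/17; b = (134·(-18) − 20·(-120))/136 = -3/34.

b = -0.088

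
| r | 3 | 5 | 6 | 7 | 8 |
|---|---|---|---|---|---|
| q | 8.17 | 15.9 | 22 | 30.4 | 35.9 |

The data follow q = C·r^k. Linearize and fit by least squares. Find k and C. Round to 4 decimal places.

k = 1.5327, C = 1.4582

With ln qᵢ as the transformed response and ln rᵢ as the regressor:
Sums: Σln r = 8.5252, Σ(ln r)² = 15.1183, Σln q = 14.9530, Σln r·ln q = 26.3884.
Normal system: [[15.1183, 8.5252]; [8.5252, 5]]·[k, ln C]ᵀ = [26.3884, 14.9530]ᵀ.
Δ = 15.1183·5 − (8.5252)² = 2.9130; k = (26.3884·5 − 8.5252·14.9530)/2.9130 = 1.53274, ln C = (15.1183·14.9530 − 8.5252·26.3884)/2.9130 = 0.37722, so C = exp(0.37722) = 1.45823.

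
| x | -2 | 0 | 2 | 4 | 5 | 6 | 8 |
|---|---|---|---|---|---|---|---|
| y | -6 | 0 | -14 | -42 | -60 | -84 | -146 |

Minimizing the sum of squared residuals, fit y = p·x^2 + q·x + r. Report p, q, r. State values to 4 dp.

Compute the Gram sums: Σx^2·x^2 = 6305, Σx^2·x = 917, Σx^2 = 149, Σx·x = 149, Σx = 23, Σ1 = 7.
Moment sums: Σx^2·y = -14620, Σx·y = -2156, Σy = -352.
Normal equations: [[6305, 917, 149]; [917, 149, 23]; [149, 23, 7]]·[p, q, r]ᵀ = [-14620, -2156, -352]ᵀ.
Solving the 3×3 system (Gaussian elimination) gives p = -168302/82929, q = -13550/7539, r = -32660/27643.

p = -2.0295, q = -1.7973, r = -1.1815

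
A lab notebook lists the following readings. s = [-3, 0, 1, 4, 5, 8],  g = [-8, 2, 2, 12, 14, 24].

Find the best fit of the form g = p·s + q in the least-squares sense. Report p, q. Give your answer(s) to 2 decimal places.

p = 2.85, q = 0.54

The normal system XᵀX·[p, q]ᵀ = Xᵀg is [[115, 15]; [15, 6]]·[p, q]ᵀ = [336, 46]ᵀ.
Determinant 115·6 − 15² = 465.
p = (336·6 − 15·46)/465 = 442/155; q = (115·46 − 15·336)/465 = 50/93.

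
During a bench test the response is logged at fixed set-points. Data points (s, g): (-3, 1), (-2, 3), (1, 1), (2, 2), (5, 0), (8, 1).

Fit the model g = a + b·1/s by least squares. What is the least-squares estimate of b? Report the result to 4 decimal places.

From the data, Σ1 = 6, Σ1/s = 119/120, Σ1/s·1/s = 24001/14400.
Right-hand side: Σg = 8, Σ1/s·g = 7/24.
Δ = 6·(24001/14400) − (119/120)² = 25969/2880.
a = (8·(24001/14400) − (119/120)·(7/24))/(25969/2880) = 187843/129845; b = (6·(7/24) − (119/120)·8)/(25969/2880) = -17808/25969.

b = -0.6857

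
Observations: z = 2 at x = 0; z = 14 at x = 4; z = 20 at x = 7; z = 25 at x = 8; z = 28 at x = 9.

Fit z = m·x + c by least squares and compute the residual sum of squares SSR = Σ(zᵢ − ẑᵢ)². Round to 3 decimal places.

SSR = 4.120

The normal equations are: 210·m + 28·c = 648;  28·m + 5·c = 89.
Determinant 210·5 − 28² = 266.
m = (648·5 − 28·89)/266 = 374/133; c = (210·89 − 28·648)/266 = 39/19.
Residuals: -1/19, 93/133, -33/19, 60/133, 85/133; SSR = 548/133.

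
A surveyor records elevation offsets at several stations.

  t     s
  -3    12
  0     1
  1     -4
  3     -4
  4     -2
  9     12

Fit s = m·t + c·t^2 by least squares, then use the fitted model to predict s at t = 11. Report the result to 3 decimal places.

ŝ = 24.650

Setting ∂/∂m … = 0 gives: 116·m + 794·c = 48;  794·m + 6980·c = 1008.
(Σt·t = 116, Σt·t^2 = 794, Σt^2·t^2 = 6980, Σt·s = 48, Σt^2·s = 1008.)
Δ = 116·6980 − 794² = 179244.
m = (48·6980 − 794·1008)/179244 = -38776/14937; c = (116·1008 − 794·48)/179244 = 6568/14937.
At t = 11: ŝ = (-38776/14937)·(11) + (6568/14937)·(121) = 368192/14937.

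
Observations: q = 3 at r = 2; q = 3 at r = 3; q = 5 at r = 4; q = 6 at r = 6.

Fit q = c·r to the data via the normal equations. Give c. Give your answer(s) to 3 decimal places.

The normal system XᵀX·[c]ᵀ = Xᵀq is [[65]]·[c]ᵀ = [71]ᵀ.
c = 71/65 = 1.09231.

c = 1.092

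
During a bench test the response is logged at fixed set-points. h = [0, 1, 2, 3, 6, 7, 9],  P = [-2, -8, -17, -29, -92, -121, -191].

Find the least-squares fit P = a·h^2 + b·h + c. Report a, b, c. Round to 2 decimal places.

Compute the Gram sums: Σh^2·h^2 = 10356, Σh^2·h = 1324, Σh^2 = 180, Σh·h = 180, Σh = 28, Σ1 = 7.
Right-hand side: Σh^2·P = -25049, Σh·P = -3247, ΣP = -460.
So MᵀM·[a, b, c]ᵀ = MᵀP: [[10356, 1324, 180]; [1324, 180, 28]; [180, 28, 7]]·[a, b, c]ᵀ = [-25049, -3247, -460]ᵀ.
Row-reducing yields a = -5377/2696, b = -8023/2696, c = -851/337.

a = -1.99, b = -2.98, c = -2.53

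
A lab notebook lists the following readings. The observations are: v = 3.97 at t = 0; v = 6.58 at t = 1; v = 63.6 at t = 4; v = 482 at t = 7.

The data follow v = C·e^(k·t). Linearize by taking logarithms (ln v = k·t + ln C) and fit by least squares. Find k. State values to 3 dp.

k = 0.699

Let Y = ln v. Fitting Y = k·t + ln C by least squares:
Sums: Σt = 12.0000, Σ(t)² = 66.0000, Σln v = 13.5934, Σt·ln v = 61.7401.
Normal system: [[66.0000, 12.0000]; [12.0000, 4]]·[k, ln C]ᵀ = [61.7401, 13.5934]ᵀ.
Solving (det = 120.0000): k = 0.69867, ln C = 1.30234.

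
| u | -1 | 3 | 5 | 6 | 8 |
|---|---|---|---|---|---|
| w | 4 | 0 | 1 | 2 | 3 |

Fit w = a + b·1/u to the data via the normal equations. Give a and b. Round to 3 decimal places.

a = 1.919, b = -2.307

Entries of AᵀA: Σ1 = 5, Σ1/u = -7/40, Σ1/u·1/u = 17201/14400.
Moment sums: Σw = 10, Σ1/u·w = -371/120.
So AᵀA·[a, b]ᵀ = Aᵀw: [[5, -7/40]; [-7/40, 17201/14400]]·[a, b]ᵀ = [10, -371/120]ᵀ.
Determinant 5·(17201/14400) − (-7/40)² = 21391/3600.
a = (10·(17201/14400) − (-7/40)·(-371/120))/(21391/3600) = 164219/85564; b = (5·(-371/120) − (-7/40)·10)/(21391/3600) = -49350/21391.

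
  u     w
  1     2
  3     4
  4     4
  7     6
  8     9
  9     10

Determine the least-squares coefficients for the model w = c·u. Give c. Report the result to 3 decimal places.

Forming XᵀX = [[220]] and Xᵀw = [234]ᵀ gives XᵀX·[c]ᵀ = Xᵀw.
Hence c = 234 / 220 ≈ 1.06364.

c = 1.064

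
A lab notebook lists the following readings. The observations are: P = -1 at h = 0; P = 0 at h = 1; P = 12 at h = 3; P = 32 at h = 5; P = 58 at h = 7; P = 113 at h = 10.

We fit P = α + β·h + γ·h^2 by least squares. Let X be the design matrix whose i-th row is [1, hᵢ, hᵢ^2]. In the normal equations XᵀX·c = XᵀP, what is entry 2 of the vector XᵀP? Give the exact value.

1732

Entry 2 ↔ basis h, so (XᵀP)_{2} = Σᵢ (h)·Pᵢ = (0)·(-1) + (1)·(0) + (3)·(12) + (5)·(32) + (7)·(58) + (10)·(113) = 1732.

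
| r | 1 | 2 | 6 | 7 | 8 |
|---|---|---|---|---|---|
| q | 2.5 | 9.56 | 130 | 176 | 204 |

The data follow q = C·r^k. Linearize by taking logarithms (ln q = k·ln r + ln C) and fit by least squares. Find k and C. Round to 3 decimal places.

Let Y = ln q. Fitting Y = k·ln r + ln C by least squares:
AᵀA = [[11.8015, 6.5103]; [6.5103, 5]], rhs = [31.4063, 18.5300]ᵀ  (here Σln r = 6.5103, Σ(ln r)² = 11.8015, Σln q = 18.5300, Σln r·ln q = 31.4063).
Slope k = (n·Σln r·ln q − Σln r·Σln q)/(n·Σ(ln r)² − (Σln r)²) = (5·31.4063 − 6.5103·18.5300)/16.6240 = 2.18938; ln C = (Σln q − k·Σln r)/n = 0.85532, so C = exp(0.85532) = 2.35212.

k = 2.189, C = 2.352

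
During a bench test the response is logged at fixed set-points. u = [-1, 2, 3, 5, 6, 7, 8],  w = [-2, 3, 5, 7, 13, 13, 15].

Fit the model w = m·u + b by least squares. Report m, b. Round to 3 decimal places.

m = 1.945, b = -0.620

Normal-equation sums: Σu·u = 188, Σu = 30, Σ1 = 7.
Moment sums: Σu·w = 347, Σw = 54.
AᵀA·[m, b]ᵀ = Aᵀw becomes [[188, 30]; [30, 7]]·[m, b]ᵀ = [347, 54]ᵀ.
Determinant 188·7 − 30² = 416.
m = (347·7 − 30·54)/416 = 809/416; b = (188·54 − 30·347)/416 = -129/208.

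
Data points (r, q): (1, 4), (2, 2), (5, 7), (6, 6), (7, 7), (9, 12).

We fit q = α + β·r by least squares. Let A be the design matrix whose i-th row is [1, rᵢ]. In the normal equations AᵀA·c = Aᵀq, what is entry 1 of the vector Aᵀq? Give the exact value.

38

Entry 1 ↔ basis 1, so (Aᵀq)_{1} = Σᵢ qᵢ = (1)·(4) + (1)·(2) + (1)·(7) + (1)·(6) + (1)·(7) + (1)·(12) = 38.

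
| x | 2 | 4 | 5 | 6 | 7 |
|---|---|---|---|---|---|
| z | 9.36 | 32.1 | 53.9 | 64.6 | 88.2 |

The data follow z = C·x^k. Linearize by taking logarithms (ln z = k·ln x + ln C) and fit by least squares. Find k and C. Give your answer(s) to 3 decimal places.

With ln zᵢ as the transformed response and ln xᵢ as the regressor:
XᵀX = [[11.9895, 7.4265]; [7.4265, 5]], rhs = [28.9614, 18.3403]ᵀ  (here Σln x = 7.4265, Σ(ln x)² = 11.9895, Σln z = 18.3403, Σln x·ln z = 28.9614).
Δ = 11.9895·5 − (7.4265)² = 4.7940; k = (28.9614·5 − 7.4265·18.3403)/4.7940 = 1.79441, ln C = (11.9895·18.3403 − 7.4265·28.9614)/4.7940 = 1.00280, so C = exp(1.00280) = 2.72591.

k = 1.794, C = 2.726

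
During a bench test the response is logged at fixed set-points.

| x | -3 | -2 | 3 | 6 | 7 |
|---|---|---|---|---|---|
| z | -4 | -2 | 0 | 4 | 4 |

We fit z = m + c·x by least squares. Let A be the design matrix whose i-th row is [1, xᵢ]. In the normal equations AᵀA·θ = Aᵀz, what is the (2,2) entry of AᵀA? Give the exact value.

Row 2 ↔ basis x, column 2 ↔ basis x, so (AᵀA)_{2,2} = Σᵢ (x)·(x) = (-3)·(-3) + (-2)·(-2) + (3)·(3) + (6)·(6) + (7)·(7) = 107.

107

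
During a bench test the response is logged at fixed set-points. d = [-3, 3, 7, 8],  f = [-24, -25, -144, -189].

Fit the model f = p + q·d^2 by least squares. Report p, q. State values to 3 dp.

Setting ∂/∂p … = 0 gives: 4·p + 131·q = -382;  131·p + 6659·q = -19593.
det = 4·6659 − 131² = 9475.
p = ((-382)·6659 − 131·(-19593))/9475 = 4589/1895; q = (4·(-19593) − 131·(-382))/9475 = -5666/1895.

p = 2.422, q = -2.990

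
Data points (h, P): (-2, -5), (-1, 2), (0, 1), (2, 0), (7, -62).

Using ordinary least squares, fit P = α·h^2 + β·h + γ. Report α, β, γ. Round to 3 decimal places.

Setting ∂/∂α … = 0 gives: 2434·α + 342·β + 58·γ = -3056;  342·α + 58·β + 6·γ = -426;  58·α + 6·β + 5·γ = -64.
(Σh^2·h^2 = 2434, Σh^2·h = 342, Σh^2 = 58, Σh·h = 58, Σh = 6, Σ1 = 5, Σh^2·P = -3056, Σh·P = -426, ΣP = -64.)
Inverting the 3×3 Gram matrix, [α, β, γ]ᵀ = [-28011/19084, 19017/19084, 14458/4771]ᵀ.

α = -1.468, β = 0.996, γ = 3.030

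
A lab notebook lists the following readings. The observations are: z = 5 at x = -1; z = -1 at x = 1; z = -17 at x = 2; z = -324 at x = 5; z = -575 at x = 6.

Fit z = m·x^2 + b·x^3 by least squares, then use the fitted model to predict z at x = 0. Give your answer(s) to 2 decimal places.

ẑ = 0.00

The normal equations are: 1939·m + 10933·b = -28864;  10933·m + 62347·b = -164842.
(Σx^2·x^2 = 1939, Σx^2·x^3 = 10933, Σx^3·x^3 = 62347, Σx^2·z = -28864, Σx^3·z = -164842.)
Eliminating b: 62347·(row 1) − 10933·(row 2) gives 1360344·m = 62347·(-28864) − 10933·(-164842) = 2633778, so m = 438963/226724.
Then b = ((-164842) − 10933·(438963/226724))/62347 = -676421/226724.
At x = 0: ẑ = (438963/226724)·(0) + (-676421/226724)·(0) = 0.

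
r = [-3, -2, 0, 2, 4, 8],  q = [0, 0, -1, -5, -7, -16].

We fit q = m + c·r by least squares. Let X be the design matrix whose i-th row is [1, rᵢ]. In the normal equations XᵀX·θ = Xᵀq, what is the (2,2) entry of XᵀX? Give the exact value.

97

Row 2 ↔ basis r, column 2 ↔ basis r, so (XᵀX)_{2,2} = Σᵢ (r)·(r) = (-3)·(-3) + (-2)·(-2) + (0)·(0) + (2)·(2) + (4)·(4) + (8)·(8) = 97.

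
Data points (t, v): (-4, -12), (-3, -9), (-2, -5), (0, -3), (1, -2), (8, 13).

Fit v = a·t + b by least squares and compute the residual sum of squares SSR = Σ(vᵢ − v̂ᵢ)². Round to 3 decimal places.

From the data, Σt·t = 94, Σt = 0, Σ1 = 6.
And Σt·v = 187, Σv = -18.
Determinant 94·6 − 0² = 564.
a = (187·6 − 0·(-18))/564 = 187/94; b = (94·(-18) − 0·187)/564 = -3.
Residuals: -49/47, -3/94, 93/47, 0, -93/94, 4/47; SSR = 563/94.

SSR = 5.989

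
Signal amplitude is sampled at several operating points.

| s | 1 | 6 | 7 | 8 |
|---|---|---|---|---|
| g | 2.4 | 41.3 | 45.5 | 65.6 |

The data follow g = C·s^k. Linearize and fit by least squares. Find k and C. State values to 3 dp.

k = 1.564, C = 2.399

Let Y = ln g. Fitting Y = k·ln s + ln C by least squares:
Sums: Σln s = 5.8171, Σ(ln s)² = 11.3210, Σln g = 12.5976, Σln s·ln g = 22.7953.
Normal system: [[11.3210, 5.8171]; [5.8171, 4]]·[k, ln C]ᵀ = [22.7953, 12.5976]ᵀ.
Solving (det = 11.4454): k = 1.56390, ln C = 0.87505, so C = exp(0.87505) = 2.39900.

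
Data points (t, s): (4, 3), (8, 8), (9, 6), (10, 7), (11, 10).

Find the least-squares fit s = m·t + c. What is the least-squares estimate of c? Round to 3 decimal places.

With design matrix M, MᵀM = [[382, 42]; [42, 5]] and Mᵀs = [310, 34]ᵀ.
Δ = 382·5 − 42² = 146.
m = (310·5 − 42·34)/146 = 61/73; c = (382·34 − 42·310)/146 = -16/73.

c = -0.219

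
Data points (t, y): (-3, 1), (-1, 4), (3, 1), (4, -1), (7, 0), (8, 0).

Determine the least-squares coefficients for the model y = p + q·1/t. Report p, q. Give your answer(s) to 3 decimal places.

p = 0.592, q = -3.002

Normal-equation sums: Σ1 = 6, Σ1/t = -27/56, Σ1/t·1/t = 37277/28224.
Moment sums: Σy = 5, Σ1/t·y = -17/4.
Normal equations: [[6, -27/56]; [-27/56, 37277/28224]]·[p, q]ᵀ = [5, -17/4]ᵀ.
Determinant 6·(37277/28224) − (-27/56)² = 72367/9408.
p = (5·(37277/28224) − (-27/56)·(-17/4))/(72367/9408) = 128551/217101; q = (6·(-17/4) − (-27/56)·5)/(72367/9408) = -217224/72367.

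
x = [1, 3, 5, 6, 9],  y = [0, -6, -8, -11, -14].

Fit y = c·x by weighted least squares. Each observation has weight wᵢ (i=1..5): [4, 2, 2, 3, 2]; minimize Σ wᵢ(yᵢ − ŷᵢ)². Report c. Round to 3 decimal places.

c = -1.655

From the data, Σwᵢ·x·x = 342.
Right-hand side: Σwᵢ·x·y = -566.
Normal equations: [[342]]·[c]ᵀ = [-566]ᵀ.
c = (-566)/342 = -1.65497.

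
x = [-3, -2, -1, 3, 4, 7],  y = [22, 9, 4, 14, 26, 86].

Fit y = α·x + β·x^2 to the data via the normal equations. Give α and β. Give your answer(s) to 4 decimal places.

α = -1.2708, β = 1.9393

Sums needed: Σx·x = 88, Σx·x^2 = 398, Σx^2·x^2 = 2836.
And Σx·y = 660, Σx^2·y = 4994.
AᵀA·[α, β]ᵀ = Aᵀy becomes [[88, 398]; [398, 2836]]·[α, β]ᵀ = [660, 4994]ᵀ.
Δ = 88·2836 − 398² = 91164.
α = (660·2836 − 398·4994)/91164 = -28963/22791; β = (88·4994 − 398·660)/91164 = 44198/22791.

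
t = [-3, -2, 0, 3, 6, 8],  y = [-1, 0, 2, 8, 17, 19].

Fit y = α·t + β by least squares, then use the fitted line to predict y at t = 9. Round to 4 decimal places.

From the data, Σt·t = 122, Σt = 12, Σ1 = 6.
Right-hand side: Σt·y = 281, Σy = 45.
XᵀX·[α, β]ᵀ = Xᵀy becomes [[122, 12]; [12, 6]]·[α, β]ᵀ = [281, 45]ᵀ.
Δ = 122·6 − 12² = 588.
α = (281·6 − 12·45)/588 = 191/98; β = (122·45 − 12·281)/588 = 353/98.
At t = 9: ŷ = (191/98)·(9) + (353/98)·(1) = 148/7.

ŷ = 21.1429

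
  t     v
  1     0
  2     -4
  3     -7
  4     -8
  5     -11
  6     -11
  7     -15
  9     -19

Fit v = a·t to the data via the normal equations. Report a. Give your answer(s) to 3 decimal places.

a = -2.072

XᵀX·[a]ᵀ = Xᵀv reads: 221·a = -458.
(Σt·t = 221, Σt·v = -458.)
a = (-458)/221 = -2.0724.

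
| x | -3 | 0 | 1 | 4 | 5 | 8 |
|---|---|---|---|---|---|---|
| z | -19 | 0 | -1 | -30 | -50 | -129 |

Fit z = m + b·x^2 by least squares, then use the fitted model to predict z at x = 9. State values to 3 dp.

ẑ = -163.115

Sums needed: Σ1 = 6, Σx^2 = 115, Σx^2·x^2 = 5059.
And Σz = -229, Σx^2·z = -10158.
MᵀM·[m, b]ᵀ = Mᵀz becomes [[6, 115]; [115, 5059]]·[m, b]ᵀ = [-229, -10158]ᵀ.
det = 6·5059 − 115² = 17129.
m = ((-229)·5059 − 115·(-10158))/17129 = 9659/17129; b = (6·(-10158) − 115·(-229))/17129 = -34613/17129.
At x = 9: ẑ = (9659/17129)·(1) + (-34613/17129)·(81) = -399142/2447.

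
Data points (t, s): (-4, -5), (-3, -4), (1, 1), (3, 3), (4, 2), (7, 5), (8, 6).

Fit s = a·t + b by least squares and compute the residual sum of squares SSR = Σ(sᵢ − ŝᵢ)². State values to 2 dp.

Compute the Gram sums: Σt·t = 164, Σt = 16, Σ1 = 7.
And Σt·s = 133, Σs = 8.
Normal equations: [[164, 16]; [16, 7]]·[a, b]ᵀ = [133, 8]ᵀ.
det = 164·7 − 16² = 892.
a = (133·7 − 16·8)/892 = 803/892; b = (164·8 − 16·133)/892 = -204/223.
Residuals: -108/223, -343/892, 905/892, 1083/892, -153/223, -345/892, -64/223; SSR = 3201/892.

SSR = 3.59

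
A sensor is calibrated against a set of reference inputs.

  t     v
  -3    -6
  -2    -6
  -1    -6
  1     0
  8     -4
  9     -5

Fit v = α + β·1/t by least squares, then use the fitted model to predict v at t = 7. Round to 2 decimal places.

Normal-equation sums: Σ1 = 6, Σ1/t = -43/72, Σ1/t·1/t = 12385/5184.
For Xᵀv: Σv = -27, Σ1/t·v = 179/18.
XᵀX·[α, β]ᵀ = Xᵀv becomes [[6, -43/72]; [-43/72, 12385/5184]]·[α, β]ᵀ = [-27, 179/18]ᵀ.
Eliminating β: (12385/5184)·(row 1) − (-43/72)·(row 2) gives (72461/5184)·α = (12385/5184)·(-27) − (-43/72)·(179/18) = -303607/5184, so α = -303607/72461.
Then β = ((179/18) − (-43/72)·(-303607/72461))/(12385/5184) = 225720/72461.
At t = 7: v̂ = (-303607/72461)·(1) + (225720/72461)·(1/7) = -1899529/507227.

v̂ = -3.74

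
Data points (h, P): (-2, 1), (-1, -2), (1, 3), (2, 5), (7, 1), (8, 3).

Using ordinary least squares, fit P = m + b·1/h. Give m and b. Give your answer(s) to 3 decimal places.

From the data, Σ1 = 6, Σ1/h = 15/56, Σ1/h·1/h = 7953/3136.
Right-hand side: ΣP = 11, Σ1/h·P = 421/56.
Normal equations: [[6, 15/56]; [15/56, 7953/3136]]·[m, b]ᵀ = [11, 421/56]ᵀ.
det = 6·(7953/3136) − (15/56)² = 47493/3136.
m = (11·(7953/3136) − (15/56)·(421/56))/(47493/3136) = 27056/15831; b = (6·(421/56) − (15/56)·11)/(47493/3136) = 44072/15831.

m = 1.709, b = 2.784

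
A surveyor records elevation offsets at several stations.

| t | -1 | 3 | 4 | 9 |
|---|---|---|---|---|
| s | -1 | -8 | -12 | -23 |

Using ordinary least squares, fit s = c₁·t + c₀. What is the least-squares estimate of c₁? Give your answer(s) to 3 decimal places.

From the data, Σt·t = 107, Σt = 15, Σ1 = 4.
And Σt·s = -278, Σs = -44.
det = 107·4 − 15² = 203.
c₁ = ((-278)·4 − 15·(-44))/203 = -452/203; c₀ = (107·(-44) − 15·(-278))/203 = -538/203.

c₁ = -2.227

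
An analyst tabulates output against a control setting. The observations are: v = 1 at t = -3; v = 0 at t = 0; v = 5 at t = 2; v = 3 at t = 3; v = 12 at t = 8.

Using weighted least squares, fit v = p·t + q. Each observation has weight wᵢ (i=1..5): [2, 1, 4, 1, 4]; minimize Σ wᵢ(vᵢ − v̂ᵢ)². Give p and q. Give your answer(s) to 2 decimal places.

p = 1.09, q = 2.72

Normal-equation sums: Σwᵢ·t·t = 299, Σwᵢ·t = 37, Σwᵢ·1 = 12.
For AᵀWv: Σwᵢ·t·v = 427, Σwᵢ·v = 73.
Δ = 299·12 − 37² = 2219.
p = (427·12 − 37·73)/2219 = 2423/2219; q = (299·73 − 37·427)/2219 = 6028/2219.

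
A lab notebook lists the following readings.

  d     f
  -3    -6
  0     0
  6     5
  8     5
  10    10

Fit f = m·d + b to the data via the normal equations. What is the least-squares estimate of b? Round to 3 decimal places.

b = -1.692

Compute the Gram sums: Σd·d = 209, Σd = 21, Σ1 = 5.
For Aᵀf: Σd·f = 188, Σf = 14.
Normal equations: [[209, 21]; [21, 5]]·[m, b]ᵀ = [188, 14]ᵀ.
Eliminating b: 5·(row 1) − 21·(row 2) gives 604·m = 5·188 − 21·14 = 646, so m = 323/302.
Then b = (14 − 21·(323/302))/5 = -511/302.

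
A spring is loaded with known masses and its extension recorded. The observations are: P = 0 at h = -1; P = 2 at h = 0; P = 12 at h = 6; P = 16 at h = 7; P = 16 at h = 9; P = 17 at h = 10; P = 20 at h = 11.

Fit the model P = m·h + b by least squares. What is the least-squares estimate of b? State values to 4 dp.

b = 2.1513

Compute the Gram sums: Σh·h = 388, Σh = 42, Σ1 = 7.
Right-hand side: Σh·P = 718, ΣP = 83.
AᵀA·[m, b]ᵀ = AᵀP becomes [[388, 42]; [42, 7]]·[m, b]ᵀ = [718, 83]ᵀ.
Δ = 388·7 − 42² = 952.
m = (718·7 − 42·83)/952 = 55/34; b = (388·83 − 42·718)/952 = 256/119.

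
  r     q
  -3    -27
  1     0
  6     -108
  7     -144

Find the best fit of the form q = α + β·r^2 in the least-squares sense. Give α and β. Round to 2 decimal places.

Sums needed: Σ1 = 4, Σr^2 = 95, Σr^2·r^2 = 3779.
And Σq = -279, Σr^2·q = -11187.
Δ = 4·3779 − 95² = 6091.
α = ((-279)·3779 − 95·(-11187))/6091 = 8424/6091; β = (4·(-11187) − 95·(-279))/6091 = -18243/6091.

α = 1.38, β = -3.00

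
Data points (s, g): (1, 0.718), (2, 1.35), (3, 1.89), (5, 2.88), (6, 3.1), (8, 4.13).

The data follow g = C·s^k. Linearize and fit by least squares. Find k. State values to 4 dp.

k = 0.8273

Let Y = ln g. Fitting Y = k·ln s + ln C by least squares:
Σln s = 7.2724, Σ(ln s)² = 11.8122, Σln g = 4.2129, Σln s·ln g = 7.5862.
Equations: 11.8122·k + 7.2724·ln C = 7.5862;  7.2724·k + 6·ln C = 4.2129.
Δ = 11.8122·6 − (7.2724)² = 17.9853; k = (7.5862·6 − 7.2724·4.2129)/17.9853 = 0.82733, ln C = (11.8122·4.2129 − 7.2724·7.5862)/17.9853 = -0.30064.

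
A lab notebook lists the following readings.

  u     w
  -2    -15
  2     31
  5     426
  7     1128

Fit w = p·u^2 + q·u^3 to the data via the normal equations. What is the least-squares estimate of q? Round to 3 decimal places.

q = 2.991

AᵀA·[p, q]ᵀ = Aᵀw reads: 3058·p + 19932·q = 65986;  19932·p + 133402·q = 440522.
(Σu^2·u^2 = 3058, Σu^2·u^3 = 19932, Σu^3·u^3 = 133402, Σu^2·w = 65986, Σu^3·w = 440522.)
Δ = 3058·133402 − 19932² = 10658692.
p = (65986·133402 − 19932·440522)/10658692 = 5544967/2664673; q = (3058·440522 − 19932·65986)/10658692 = 724621/242243.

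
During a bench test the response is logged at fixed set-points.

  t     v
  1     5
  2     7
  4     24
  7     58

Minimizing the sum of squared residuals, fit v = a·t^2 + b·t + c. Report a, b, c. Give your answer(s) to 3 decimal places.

Forming MᵀM = [[2674, 416, 70]; [416, 70, 14]; [70, 14, 4]] and Mᵀv = [3259, 521, 94]ᵀ gives MᵀM·[a, b, c]ᵀ = Mᵀv.
Solving the 3×3 system (Gaussian elimination) gives a = 59/66, b = 41/22, c = 4/3.

a = 0.894, b = 1.864, c = 1.333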